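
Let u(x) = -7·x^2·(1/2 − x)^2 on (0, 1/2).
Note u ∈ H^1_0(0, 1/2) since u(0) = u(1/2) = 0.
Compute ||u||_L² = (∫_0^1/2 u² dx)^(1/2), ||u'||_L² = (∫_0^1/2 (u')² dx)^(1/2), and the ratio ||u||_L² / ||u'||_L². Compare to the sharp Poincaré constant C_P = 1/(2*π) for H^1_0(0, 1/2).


||u||_L² / ||u'||_L² = sqrt(3)/12 < C_P = 1/(2*π).

u(x) = -7·x^2·(1/2 − x)^2, so u'(x) = 7*x*(-8*x^2 + 6*x - 1)/2.
u(x) = -7·x^2·(1/2 − x)^2 vanishes at x = 0 and x = 1/2, so u ∈ H^1_0(0, 1/2). Differentiate via the product rule and integrate the resulting polynomials term by term.
  ∫_0^1/2 u² dx = ∫_0^1/2 (49*x^8 - 98*x^7 + 147*x^6/2 - 49*x^5/2 + 49*x^4/16) dx. Term by term:
    ∫_0^1/2 49*x^8 dx = 49/4608;  ∫_0^1/2 -98*x^7 dx = -49/1024;  ∫_0^1/2 147*x^6/2 dx = 21/256;
    ∫_0^1/2 -49*x^5/2 dx = -49/768;  ∫_0^1/2 49*x^4/16 dx = 49/2560.
  Sum: 49/4608 − 49/1024 + 21/256 − 49/768 + 49/2560 = 7/46080.
  ∫_0^1/2 (u')² dx = ∫_0^1/2 (784*x^6 - 1176*x^5 + 637*x^4 - 147*x^3 + 49*x^2/4) dx. Term by term:
    ∫_0^1/2 784*x^6 dx = 7/8;  ∫_0^1/2 -1176*x^5 dx = -49/16;  ∫_0^1/2 637*x^4 dx = 637/160;
    ∫_0^1/2 -147*x^3 dx = -147/64;  ∫_0^1/2 49*x^2/4 dx = 49/96.
  Sum: 7/8 − 49/16 + 637/160 − 147/64 + 49/96 = 7/960.
∫_0^1/2 u² dx = 7/46080, so ||u||_L² = sqrt(35)/480.
∫_0^1/2 (u')² dx = 7/960, so ||u'||_L² = sqrt(105)/120.
Ratio ||u||_L² / ||u'||_L² = sqrt(3)/12.
Sharp Poincaré constant on H^1_0(0, 1/2) is C_P = L/π = 1/(2*π), achieved by sin(2*π·x).
A polynomial bump cannot attain the sharp Poincaré constant (only the first sine eigenfunction does), so the ratio is strictly less than C_P, consistent with ||u||_L² ≤ C_P ||u'||_L².


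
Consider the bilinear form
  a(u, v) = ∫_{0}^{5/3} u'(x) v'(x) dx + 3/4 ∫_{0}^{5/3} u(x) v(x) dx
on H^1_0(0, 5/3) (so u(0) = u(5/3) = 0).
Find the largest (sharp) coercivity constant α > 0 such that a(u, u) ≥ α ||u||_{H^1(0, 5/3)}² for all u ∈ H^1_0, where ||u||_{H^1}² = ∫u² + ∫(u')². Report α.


α = 3*(25 + 12*π^2)/(4*(25 + 9*π^2))

Coercivity of a(·,·) on H^1_0(0, 5/3) means a(u, u) ≥ α ||u||_{H^1}² for every u ∈ H^1_0.
The interval has length L = 5/3, and Poincaré/coercivity depend only on L. Here a(u, u) = ∫(u')² + (3/4)·∫u².
Here 0 < c = 3/4 < 1. The condition a(u,u) ≥ α||u||_{H^1}² reads (1−α)∫(u')² ≥ (α−c)∫u². Any admissible α is ≤ 1 (rapidly oscillating u have ∫u²/∫(u')² → 0), and α = 1 would force 0 ≥ (1−c)∫u², impossible since c < 1; so 1−α > 0. By the sharp Poincaré inequality on H^1_0 of an interval of length L, ∫(u')² ≥ (π/L)²∫u² with equality for the first sine mode sin(π(x−x₀)/L) (x₀ the left endpoint), so the inequality holds for all u iff (1−α)(π/L)² ≥ α − c, i.e. α ≤ ((π/L)² + c)/((π/L)² + 1) = (1 + c(L/π)²)/(1 + (L/π)²). With (π/L)² = 9*π^2/25 and c = 3/4, the largest admissible constant is α = ((π/L)² + c)/((π/L)² + 1).
Simplifying, α = 3*(25 + 12*π^2)/(4*(25 + 9*π^2)).


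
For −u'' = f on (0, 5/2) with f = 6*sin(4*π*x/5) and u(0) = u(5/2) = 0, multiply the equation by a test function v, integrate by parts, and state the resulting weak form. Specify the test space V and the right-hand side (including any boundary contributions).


V = H^1_0(0, 5/2) (so v(0) = v(5/2) = 0); weak form: ∫_0^5/2 u'v' dx = ∫_0^5/2 (6*sin(4*π*x/5)) v dx for all v ∈ V.

Multiply both sides by a test function v and integrate from 0 to 5/2:
  ∫_0^5/2 −u''(x) v(x) dx = ∫_0^5/2 f(x) v(x) dx.
Integrate the LHS by parts once:
  ∫_0^5/2 −u'' v dx = −[u'(x) v(x)]_0^5/2 + ∫_0^5/2 u'(x) v'(x) dx.
Thus ∫_0^5/2 u'(x) v'(x) dx = ∫_0^5/2 f(x) v(x) dx + [u'(x) v(x)]_0^5/2.
Choose V so that boundary terms are either known or forced to vanish.
u is Dirichlet: u(0) = u(5/2) = 0. Let V = H^1_0(0, 5/2); then v(0) = v(5/2) = 0, and [u' v]_0^5/2 = 0.
Weak formulation: find u (satisfying any essential BC) such that ∫_0^5/2 u'(x) v'(x) dx = ∫_0^5/2 f v dx for all v ∈ V.
Substituting f(x) = 6*sin(4*π*x/5), the right-hand side is ∫_0^5/2 (6*sin(4*π*x/5)) v dx.


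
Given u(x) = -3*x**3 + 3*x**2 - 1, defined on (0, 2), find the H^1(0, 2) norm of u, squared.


||u||_{H^1}^2 = 1558/7

The H^1 norm (squared) on an interval (0, L) is
  ||u||_{H^1}^2 = ∫_0^L u(x)^2 dx + ∫_0^L u'(x)^2 dx.
Compute u'(x) = -9*x**2 + 6*x.
Then u(x)^2 = 9*x**6 - 18*x**5 + 9*x**4 + 6*x**3 - 6*x**2 + 1 and u'(x)^2 = 81*x**4 - 108*x**3 + 36*x**2.
Integrate each monomial from 0 to 2 using ∫_0^2 c·x^n dx = c·2^(n+1)/(n+1):
  ∫_0^2 u(x)^2 dx = ∫_0^2 (9*x^6 - 18*x^5 + 9*x^4 + 6*x^3 - 6*x^2 + 1) dx. Term by term:
    ∫_0^2 9*x^6 dx = 1152/7;  ∫_0^2 -18*x^5 dx = -192;  ∫_0^2 9*x^4 dx = 288/5;
    ∫_0^2 6*x^3 dx = 24;  ∫_0^2 -6*x^2 dx = -16;  ∫_0^2 1 dx = 2.
  Sum: 1152/7 − 192 + 288/5 + 24 − 16 + 2 = 1406/35.
  ∫_0^2 u'(x)^2 dx = ∫_0^2 (81*x^4 - 108*x^3 + 36*x^2) dx. Term by term:
    ∫_0^2 81*x^4 dx = 2592/5;  ∫_0^2 -108*x^3 dx = -432;  ∫_0^2 36*x^2 dx = 96.
  Sum: 2592/5 − 432 + 96 = 912/5.
Adding: ||u||_{H^1}^2 = 1406/35 + 912/5 = 1558/7.


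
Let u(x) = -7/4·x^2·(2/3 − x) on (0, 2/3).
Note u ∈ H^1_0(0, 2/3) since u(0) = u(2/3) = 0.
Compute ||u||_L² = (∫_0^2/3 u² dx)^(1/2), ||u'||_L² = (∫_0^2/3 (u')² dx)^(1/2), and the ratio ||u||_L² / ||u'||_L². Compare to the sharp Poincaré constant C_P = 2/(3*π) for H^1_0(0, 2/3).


||u||_L² / ||u'||_L² = sqrt(14)/21 < C_P = 2/(3*π).

u(x) = -7/4·x^2·(2/3 − x), so u'(x) = 7*x*(9*x - 4)/12.
u(x) = -7/4·x^2·(2/3 − x) vanishes at x = 0 and x = 2/3, so u ∈ H^1_0(0, 2/3). Differentiate via the product rule and integrate the resulting polynomials term by term.
  ∫_0^2/3 u² dx = ∫_0^2/3 (49*x^6/16 - 49*x^5/12 + 49*x^4/36) dx. Term by term:
    ∫_0^2/3 49*x^6/16 dx = 56/2187;  ∫_0^2/3 -49*x^5/12 dx = -392/6561;  ∫_0^2/3 49*x^4/36 dx = 392/10935.
  Sum: 56/2187 − 392/6561 + 392/10935 = 56/32805.
  ∫_0^2/3 (u')² dx = ∫_0^2/3 (441*x^4/16 - 49*x^3/2 + 49*x^2/9) dx. Term by term:
    ∫_0^2/3 441*x^4/16 dx = 98/135;  ∫_0^2/3 -49*x^3/2 dx = -98/81;  ∫_0^2/3 49*x^2/9 dx = 392/729.
  Sum: 98/135 − 98/81 + 392/729 = 196/3645.
∫_0^2/3 u² dx = 56/32805, so ||u||_L² = 2*sqrt(70)/405.
∫_0^2/3 (u')² dx = 196/3645, so ||u'||_L² = 14*sqrt(5)/135.
Ratio ||u||_L² / ||u'||_L² = sqrt(14)/21.
Sharp Poincaré constant on H^1_0(0, 2/3) is C_P = L/π = 2/(3*π), achieved by sin(3*π/2·x).
A polynomial bump cannot attain the sharp Poincaré constant (only the first sine eigenfunction does), so the ratio is strictly less than C_P, consistent with ||u||_L² ≤ C_P ||u'||_L².


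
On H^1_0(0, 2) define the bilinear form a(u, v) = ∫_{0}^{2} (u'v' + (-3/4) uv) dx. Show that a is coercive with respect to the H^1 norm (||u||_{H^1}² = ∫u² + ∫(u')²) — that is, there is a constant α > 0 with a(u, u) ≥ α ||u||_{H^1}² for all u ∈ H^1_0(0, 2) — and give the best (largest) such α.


α = (-3 + π^2)/(4 + π^2)

Coercivity of a(·,·) on H^1_0(0, 2) means a(u, u) ≥ α ||u||_{H^1}² for every u ∈ H^1_0.
The interval has length L = 2, and Poincaré/coercivity depend only on L. Here a(u, u) = ∫(u')² + (-3/4)·∫u².
Here c = -3/4 < 0 with |c| < (π/L)² = π^2/4, so coercivity still holds. The condition a(u,u) ≥ α||u||_{H^1}² reads (1−α)∫(u')² ≥ (α−c)∫u². Any admissible α is ≤ 1 (rapidly oscillating u have ∫u²/∫(u')² → 0), and α = 1 would force 0 ≥ (1−c)∫u², impossible since c < 1; so 1−α > 0. By the sharp Poincaré inequality on H^1_0 of an interval of length L, ∫(u')² ≥ (π/L)²∫u² with equality for the first sine mode sin(π(x−x₀)/L) (x₀ the left endpoint), so the inequality holds for all u iff (1−α)(π/L)² ≥ α − c, i.e. α ≤ ((π/L)² + c)/((π/L)² + 1) = (1 + c(L/π)²)/(1 + (L/π)²). (Direct route, valid since c ≤ 0: Poincaré gives c∫u² ≥ c(L/π)²∫(u')², so a(u,u) ≥ (1 + c(L/π)²)∫(u')², while ||u||_{H^1}² ≤ (1 + (L/π)²)∫(u')²; dividing yields the same α.) With (π/L)² = π^2/4 and c = -3/4, the largest admissible constant is α = ((π/L)² + c)/((π/L)² + 1).
Simplifying, α = (-3 + π^2)/(4 + π^2).


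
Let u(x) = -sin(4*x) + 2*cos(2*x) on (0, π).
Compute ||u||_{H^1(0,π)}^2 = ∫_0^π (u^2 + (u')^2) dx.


||u||_{H^1(0,π)}^2 = 37*π/2

u'(x) = -4*sin(2*x) - 4*cos(4*x).
Expand u² and (u')² and integrate term by term on (0, π), using: for integers n ≥ 1, ∫_0^π sin²(nx) dx = ∫_0^π cos²(nx) dx = π/2; for n ≠ n', ∫_0^π sin(nx)sin(n'x) dx = ∫_0^π cos(nx)cos(n'x) dx = 0; and by product-to-sum, ∫_0^π sin(nx)cos(n'x) dx = ½∫_0^π [sin((n+n')x) + sin((n−n')x)] dx, which is 0 when n+n' is even and 2n/(n²−n'²) when n+n' is odd (it need not vanish on (0, π)).
  u² squared terms: (-1)²·∫sin(4x)² dx = 1·π/2 = π/2;  (2)²·∫cos(2x)² dx = 4·π/2 = 2*π.
  u² cross terms: 2·(-1)·(2)·∫sin(4x)·cos(2x) dx = -4·(0) = 0.
  So ∫_0^π u² dx = π/2 + 2*π + 0 = 5*π/2.
  (u')² squared terms: (-4)²·∫cos(4x)² dx = 16·π/2 = 8*π;  (-4)²·∫sin(2x)² dx = 16·π/2 = 8*π.
  (u')² cross terms: 2·(-4)·(-4)·∫cos(4x)·sin(2x) dx = 32·(0) = 0.
  So ∫_0^π (u')² dx = 8*π + 8*π + 0 = 16*π.
||u||_{H^1}^2 = (5*π/2) + (16*π) = 37*π/2.


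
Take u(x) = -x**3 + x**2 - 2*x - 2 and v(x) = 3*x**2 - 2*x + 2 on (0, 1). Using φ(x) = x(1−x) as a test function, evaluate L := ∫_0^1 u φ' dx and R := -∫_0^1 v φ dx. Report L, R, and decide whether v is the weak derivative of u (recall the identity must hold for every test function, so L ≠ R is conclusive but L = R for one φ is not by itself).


LHS = 19/60, RHS = -19/60. No, v is not the weak derivative of u.

u(x) = -x**3 + x**2 - 2*x - 2, classical derivative u'(x) = -3*x**2 + 2*x - 2.
φ(x) = x(1−x), so φ'(x) = 1 - 2*x.
Note φ(0) = φ(1) = 0, so the boundary term u·φ vanishes.
LHS = ∫_0^1 u(x) φ'(x) dx = ∫_0^1 (2*x^4 - 3*x^3 + 5*x^2 + 2*x - 2) dx. Term by term:
  ∫_0^1 2*x^4 dx = 2/5;  ∫_0^1 -3*x^3 dx = -3/4;  ∫_0^1 5*x^2 dx = 5/3;
  ∫_0^1 2*x dx = 1;  ∫_0^1 -2 dx = -2.
Sum: 2/5 − 3/4 + 5/3 + 1 − 2 = 19/60.
So LHS = 19/60.
∫_0^1 v(x) φ(x) dx = ∫_0^1 (-3*x^4 + 5*x^3 - 4*x^2 + 2*x) dx. Term by term:
  ∫_0^1 -3*x^4 dx = -3/5;  ∫_0^1 5*x^3 dx = 5/4;  ∫_0^1 -4*x^2 dx = -4/3;
  ∫_0^1 2*x dx = 1.
Sum: -3/5 + 5/4 − 4/3 + 1 = 19/60.
So RHS = -∫_0^1 v(x) φ(x) dx = -19/60.
LHS − RHS = 19/30 ≠ 0, so the identity fails.
(For a valid weak derivative the identity must hold for EVERY test function, in particular this one. The failure shows v is NOT the weak derivative of u.)
Correct weak derivative would be u'(x) = -3*x**2 + 2*x - 2.


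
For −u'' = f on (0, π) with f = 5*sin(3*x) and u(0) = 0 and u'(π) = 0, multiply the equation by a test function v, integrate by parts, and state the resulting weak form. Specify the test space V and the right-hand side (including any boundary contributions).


V = {v ∈ H^1(0, π) : v(0) = 0} (test functions vanish at x = 0 where u is specified); weak form: ∫_0^π u'v' dx = ∫_0^π (5*sin(3*x)) v dx for all v ∈ V.

Multiply both sides by a test function v and integrate from 0 to π:
  ∫_0^π −u''(x) v(x) dx = ∫_0^π f(x) v(x) dx.
Integrate the LHS by parts once:
  ∫_0^π −u'' v dx = −[u'(x) v(x)]_0^π + ∫_0^π u'(x) v'(x) dx.
Thus ∫_0^π u'(x) v'(x) dx = ∫_0^π f(x) v(x) dx + [u'(x) v(x)]_0^π.
Choose V so that boundary terms are either known or forced to vanish.
Mixed BC: u(0) = 0 (Dirichlet) and u'(π) = 0 (Neumann). Define V = {v ∈ H^1(0, π) : v(0) = 0}. Then [u' v]_0^π = u'(π)·v(π) − u'(0)·0 = 0.
Weak formulation: find u (satisfying any essential BC) such that ∫_0^π u'(x) v'(x) dx = ∫_0^π f v dx for all v ∈ V (Dirichlet at 0 absorbed into V; the Neumann datum at x = π is zero, so no boundary term remains).
Substituting f(x) = 5*sin(3*x), the right-hand side is ∫_0^π (5*sin(3*x)) v dx.


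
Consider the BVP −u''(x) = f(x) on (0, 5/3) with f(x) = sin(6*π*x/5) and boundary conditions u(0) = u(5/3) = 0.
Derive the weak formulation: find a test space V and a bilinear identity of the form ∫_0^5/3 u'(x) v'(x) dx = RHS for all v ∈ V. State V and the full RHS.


V = H^1_0(0, 5/3) (so v(0) = v(5/3) = 0); weak form: ∫_0^5/3 u'v' dx = ∫_0^5/3 (sin(6*π*x/5)) v dx for all v ∈ V.

Multiply both sides by a test function v and integrate from 0 to 5/3:
  ∫_0^5/3 −u''(x) v(x) dx = ∫_0^5/3 f(x) v(x) dx.
Integrate the LHS by parts once:
  ∫_0^5/3 −u'' v dx = −[u'(x) v(x)]_0^5/3 + ∫_0^5/3 u'(x) v'(x) dx.
Thus ∫_0^5/3 u'(x) v'(x) dx = ∫_0^5/3 f(x) v(x) dx + [u'(x) v(x)]_0^5/3.
Choose V so that boundary terms are either known or forced to vanish.
u is Dirichlet: u(0) = u(5/3) = 0. Let V = H^1_0(0, 5/3); then v(0) = v(5/3) = 0, and [u' v]_0^5/3 = 0.
Weak formulation: find u (satisfying any essential BC) such that ∫_0^5/3 u'(x) v'(x) dx = ∫_0^5/3 f v dx for all v ∈ V.
Substituting f(x) = sin(6*π*x/5), the right-hand side is ∫_0^5/3 (sin(6*π*x/5)) v dx.


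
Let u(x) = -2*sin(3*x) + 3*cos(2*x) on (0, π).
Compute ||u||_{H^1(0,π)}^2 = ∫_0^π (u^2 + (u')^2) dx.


||u||_{H^1(0,π)}^2 = -72 + 85*π/2

u'(x) = -6*sin(2*x) - 6*cos(3*x).
Expand u² and (u')² and integrate term by term on (0, π), using: for integers n ≥ 1, ∫_0^π sin²(nx) dx = ∫_0^π cos²(nx) dx = π/2; for n ≠ n', ∫_0^π sin(nx)sin(n'x) dx = ∫_0^π cos(nx)cos(n'x) dx = 0; and by product-to-sum, ∫_0^π sin(nx)cos(n'x) dx = ½∫_0^π [sin((n+n')x) + sin((n−n')x)] dx, which is 0 when n+n' is even and 2n/(n²−n'²) when n+n' is odd (it need not vanish on (0, π)).
  u² squared terms: (-2)²·∫sin(3x)² dx = 4·π/2 = 2*π;  (3)²·∫cos(2x)² dx = 9·π/2 = 9*π/2.
  u² cross terms: 2·(-2)·(3)·∫sin(3x)·cos(2x) dx = -12·(6/5) = -72/5.
  So ∫_0^π u² dx = 2*π + 9*π/2 − 72/5 = -72/5 + 13*π/2.
  (u')² squared terms: (-6)²·∫cos(3x)² dx = 36·π/2 = 18*π;  (-6)²·∫sin(2x)² dx = 36·π/2 = 18*π.
  (u')² cross terms: 2·(-6)·(-6)·∫cos(3x)·sin(2x) dx = 72·(-4/5) = -288/5.
  So ∫_0^π (u')² dx = 18*π + 18*π − 288/5 = -288/5 + 36*π.
||u||_{H^1}^2 = (-72/5 + 13*π/2) + (-288/5 + 36*π) = -72 + 85*π/2.


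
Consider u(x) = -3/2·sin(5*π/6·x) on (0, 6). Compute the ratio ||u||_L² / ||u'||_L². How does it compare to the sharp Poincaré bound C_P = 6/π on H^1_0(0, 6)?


||u||_L² / ||u'||_L² = 6/(5*π) < C_P = 6/π.

u(x) = -3/2·sin(5*π/6·x), so u'(x) = -5*π*cos(5*π*x/6)/4.
Writing u(x) = A·sin(kπx/L) with A = -3/2 and k = 5, use ∫_0^L sin²(kπx/L) dx = L/2 and ∫_0^L cos²(kπx/L) dx = L/2.
u² = 9/4·sin²(5*π/6·x) and (u')² = 25*π^2/16·cos²(5*π/6·x), and each of sin², cos² integrates to L/2 = 3 over (0, 6).
∫_0^6 u² dx = 27/4, so ||u||_L² = 3*sqrt(3)/2.
∫_0^6 (u')² dx = 75*π^2/16, so ||u'||_L² = 5*sqrt(3)*π/4.
Ratio ||u||_L² / ||u'||_L² = 6/(5*π).
Sharp Poincaré constant on H^1_0(0, 6) is C_P = L/π = 6/π, achieved by sin(π/6·x).
This is the k = 5 harmonic; the ratio L/(kπ) is strictly less than C_P = L/π, consistent with the sharp inequality ||u||_L² ≤ C_P ||u'||_L².


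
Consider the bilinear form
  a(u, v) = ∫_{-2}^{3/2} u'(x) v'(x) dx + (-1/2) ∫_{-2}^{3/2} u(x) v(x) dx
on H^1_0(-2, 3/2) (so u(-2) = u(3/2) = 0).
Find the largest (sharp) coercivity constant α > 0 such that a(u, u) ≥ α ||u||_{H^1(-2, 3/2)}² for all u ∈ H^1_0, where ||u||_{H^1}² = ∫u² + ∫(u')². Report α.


α = (-49 + 8*π^2)/(2*(4*π^2 + 49))

Coercivity of a(·,·) on H^1_0(-2, 3/2) means a(u, u) ≥ α ||u||_{H^1}² for every u ∈ H^1_0.
The interval has length L = 7/2, and Poincaré/coercivity depend only on L. Here a(u, u) = ∫(u')² + (-1/2)·∫u².
Here c = -1/2 < 0 with |c| < (π/L)² = 4*π^2/49, so coercivity still holds. The condition a(u,u) ≥ α||u||_{H^1}² reads (1−α)∫(u')² ≥ (α−c)∫u². Any admissible α is ≤ 1 (rapidly oscillating u have ∫u²/∫(u')² → 0), and α = 1 would force 0 ≥ (1−c)∫u², impossible since c < 1; so 1−α > 0. By the sharp Poincaré inequality on H^1_0 of an interval of length L, ∫(u')² ≥ (π/L)²∫u² with equality for the first sine mode sin(π(x−x₀)/L) (x₀ the left endpoint), so the inequality holds for all u iff (1−α)(π/L)² ≥ α − c, i.e. α ≤ ((π/L)² + c)/((π/L)² + 1) = (1 + c(L/π)²)/(1 + (L/π)²). (Direct route, valid since c ≤ 0: Poincaré gives c∫u² ≥ c(L/π)²∫(u')², so a(u,u) ≥ (1 + c(L/π)²)∫(u')², while ||u||_{H^1}² ≤ (1 + (L/π)²)∫(u')²; dividing yields the same α.) With (π/L)² = 4*π^2/49 and c = -1/2, the largest admissible constant is α = ((π/L)² + c)/((π/L)² + 1).
Simplifying, α = (-49 + 8*π^2)/(2*(4*π^2 + 49)).


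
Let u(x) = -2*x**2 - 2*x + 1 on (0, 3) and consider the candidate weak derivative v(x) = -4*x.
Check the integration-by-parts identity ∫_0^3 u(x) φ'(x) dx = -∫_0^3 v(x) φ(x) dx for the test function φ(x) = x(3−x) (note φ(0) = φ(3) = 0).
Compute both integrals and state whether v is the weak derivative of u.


LHS = 36, RHS = 27. No, v is not the weak derivative of u.

u(x) = -2*x**2 - 2*x + 1, classical derivative u'(x) = -4*x - 2.
φ(x) = x(3−x), so φ'(x) = 3 - 2*x.
Note φ(0) = φ(3) = 0, so the boundary term u·φ vanishes.
LHS = ∫_0^3 u(x) φ'(x) dx = ∫_0^3 (4*x^3 - 2*x^2 - 8*x + 3) dx. Term by term:
  ∫_0^3 4*x^3 dx = 81;  ∫_0^3 -2*x^2 dx = -18;  ∫_0^3 -8*x dx = -36;
  ∫_0^3 3 dx = 9.
Sum: 81 − 18 − 36 + 9 = 36.
So LHS = 36.
∫_0^3 v(x) φ(x) dx = ∫_0^3 (4*x^3 - 12*x^2) dx. Term by term:
  ∫_0^3 4*x^3 dx = 81;  ∫_0^3 -12*x^2 dx = -108.
Sum: 81 − 108 = -27.
So RHS = -∫_0^3 v(x) φ(x) dx = 27.
LHS − RHS = 9 ≠ 0, so the identity fails.
(For a valid weak derivative the identity must hold for EVERY test function, in particular this one. The failure shows v is NOT the weak derivative of u.)
Correct weak derivative would be u'(x) = -4*x - 2.


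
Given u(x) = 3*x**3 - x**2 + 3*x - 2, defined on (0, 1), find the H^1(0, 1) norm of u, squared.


||u||_{H^1}^2 = 1321/42

The H^1 norm (squared) on an interval (0, L) is
  ||u||_{H^1}^2 = ∫_0^L u(x)^2 dx + ∫_0^L u'(x)^2 dx.
Compute u'(x) = 9*x**2 - 2*x + 3.
Then u(x)^2 = 9*x**6 - 6*x**5 + 19*x**4 - 18*x**3 + 13*x**2 - 12*x + 4 and u'(x)^2 = 81*x**4 - 36*x**3 + 58*x**2 - 12*x + 9.
Integrate each monomial from 0 to 1 using ∫_0^1 c·x^n dx = c·1^(n+1)/(n+1):
  ∫_0^1 u(x)^2 dx = ∫_0^1 (9*x^6 - 6*x^5 + 19*x^4 - 18*x^3 + 13*x^2 - 12*x + 4) dx. Term by term:
    ∫_0^1 9*x^6 dx = 9/7;  ∫_0^1 -6*x^5 dx = -1;  ∫_0^1 19*x^4 dx = 19/5;
    ∫_0^1 -18*x^3 dx = -9/2;  ∫_0^1 13*x^2 dx = 13/3;  ∫_0^1 -12*x dx = -6;
    ∫_0^1 4 dx = 4.
  Sum: 9/7 − 1 + 19/5 − 9/2 + 13/3 − 6 + 4 = 403/210.
  ∫_0^1 u'(x)^2 dx = ∫_0^1 (81*x^4 - 36*x^3 + 58*x^2 - 12*x + 9) dx. Term by term:
    ∫_0^1 81*x^4 dx = 81/5;  ∫_0^1 -36*x^3 dx = -9;  ∫_0^1 58*x^2 dx = 58/3;
    ∫_0^1 -12*x dx = -6;  ∫_0^1 9 dx = 9.
  Sum: 81/5 − 9 + 58/3 − 6 + 9 = 443/15.
Adding: ||u||_{H^1}^2 = 403/210 + 443/15 = 1321/42.


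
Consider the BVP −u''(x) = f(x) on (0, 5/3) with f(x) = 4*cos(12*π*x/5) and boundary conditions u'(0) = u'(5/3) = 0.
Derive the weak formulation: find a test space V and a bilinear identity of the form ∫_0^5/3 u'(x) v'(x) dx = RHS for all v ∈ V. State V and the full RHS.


V = H^1(0, 5/3) (no boundary constraint on v; u is determined up to an additive constant); weak form: ∫_0^5/3 u'v' dx = ∫_0^5/3 (4*cos(12*π*x/5)) v dx for all v ∈ V.

Multiply both sides by a test function v and integrate from 0 to 5/3:
  ∫_0^5/3 −u''(x) v(x) dx = ∫_0^5/3 f(x) v(x) dx.
Integrate the LHS by parts once:
  ∫_0^5/3 −u'' v dx = −[u'(x) v(x)]_0^5/3 + ∫_0^5/3 u'(x) v'(x) dx.
Thus ∫_0^5/3 u'(x) v'(x) dx = ∫_0^5/3 f(x) v(x) dx + [u'(x) v(x)]_0^5/3.
Choose V so that boundary terms are either known or forced to vanish.
u has homogeneous Neumann: u'(0) = u'(5/3) = 0. So [u' v]_0^5/3 = 0·v(5/3) − 0·v(0) = 0 for any v; take V = H^1(0, 5/3).
Weak formulation: find u (satisfying any essential BC) such that ∫_0^5/3 u'(x) v'(x) dx = ∫_0^5/3 f v dx for all v ∈ V (homogeneous Neumann, so boundary terms vanish).
Substituting f(x) = 4*cos(12*π*x/5), the right-hand side is ∫_0^5/3 (4*cos(12*π*x/5)) v dx.
Compatibility check (pure Neumann): taking v ≡ 1 ∈ V gives 0 = ∫_0^5/3 f dx + (0) − (0), i.e. ∫_0^5/3 f dx must equal u'(0) − u'(5/3) = 0. Indeed ∫_0^5/3 (4*cos(12*π*x/5)) dx = 0, so the data are compatible. The solution is then unique only up to an additive constant (fix it e.g. by requiring ∫_0^5/3 u dx = 0).


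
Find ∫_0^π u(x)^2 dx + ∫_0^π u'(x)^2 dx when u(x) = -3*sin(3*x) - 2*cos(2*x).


||u||_{H^1(0,π)}^2 = 72 + 55*π

u'(x) = 4*sin(2*x) - 9*cos(3*x).
Expand u² and (u')² and integrate term by term on (0, π), using: for integers n ≥ 1, ∫_0^π sin²(nx) dx = ∫_0^π cos²(nx) dx = π/2; for n ≠ n', ∫_0^π sin(nx)sin(n'x) dx = ∫_0^π cos(nx)cos(n'x) dx = 0; and by product-to-sum, ∫_0^π sin(nx)cos(n'x) dx = ½∫_0^π [sin((n+n')x) + sin((n−n')x)] dx, which is 0 when n+n' is even and 2n/(n²−n'²) when n+n' is odd (it need not vanish on (0, π)).
  u² squared terms: (-3)²·∫sin(3x)² dx = 9·π/2 = 9*π/2;  (-2)²·∫cos(2x)² dx = 4·π/2 = 2*π.
  u² cross terms: 2·(-3)·(-2)·∫sin(3x)·cos(2x) dx = 12·(6/5) = 72/5.
  So ∫_0^π u² dx = 9*π/2 + 2*π + 72/5 = 72/5 + 13*π/2.
  (u')² squared terms: (-9)²·∫cos(3x)² dx = 81·π/2 = 81*π/2;  (4)²·∫sin(2x)² dx = 16·π/2 = 8*π.
  (u')² cross terms: 2·(-9)·(4)·∫cos(3x)·sin(2x) dx = -72·(-4/5) = 288/5.
  So ∫_0^π (u')² dx = 81*π/2 + 8*π + 288/5 = 288/5 + 97*π/2.
||u||_{H^1}^2 = (72/5 + 13*π/2) + (288/5 + 97*π/2) = 72 + 55*π.


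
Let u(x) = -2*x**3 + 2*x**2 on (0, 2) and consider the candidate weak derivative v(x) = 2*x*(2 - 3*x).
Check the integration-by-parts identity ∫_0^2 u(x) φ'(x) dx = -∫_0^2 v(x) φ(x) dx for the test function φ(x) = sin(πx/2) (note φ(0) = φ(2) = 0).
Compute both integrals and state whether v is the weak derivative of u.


LHS = -192/π^3 + 32/π, RHS = -192/π^3 + 32/π. Yes, v = u' weakly.

u(x) = -2*x**3 + 2*x**2, classical derivative u'(x) = -6*x**2 + 4*x.
φ(x) = sin(πx/2), so φ'(x) = π*cos(π*x/2)/2.
Note φ(0) = φ(2) = 0, so the boundary term u·φ vanishes.
LHS = ∫_0^2 u(x) φ'(x) dx = ∫_0^2 (-π*x^3*cos(π*x/2) + π*x^2*cos(π*x/2)) dx. Term by term:
  ∫_0^2 π*x^2*cos(π*x/2) dx = -16/π;  ∫_0^2 -π*x^3*cos(π*x/2) dx = -192/π^3 + 48/π.
Sum: -16/π + -192/π^3 + 48/π = -192/π^3 + 32/π.
So LHS = -192/π^3 + 32/π.
∫_0^2 v(x) φ(x) dx = ∫_0^2 (-6*x^2*sin(π*x/2) + 4*x*sin(π*x/2)) dx. Term by term:
  ∫_0^2 -6*x^2*sin(π*x/2) dx = -48/π + 192/π^3;  ∫_0^2 4*x*sin(π*x/2) dx = 16/π.
Sum: -48/π + 192/π^3 + 16/π = -32/π + 192/π^3.
So RHS = -∫_0^2 v(x) φ(x) dx = -192/π^3 + 32/π.
LHS = RHS, so the identity holds for this test φ.
Moreover u is smooth here and v(x) = u'(x) = -6*x**2 + 4*x pointwise, so the identity holds for every test function. Hence v is the weak derivative of u.


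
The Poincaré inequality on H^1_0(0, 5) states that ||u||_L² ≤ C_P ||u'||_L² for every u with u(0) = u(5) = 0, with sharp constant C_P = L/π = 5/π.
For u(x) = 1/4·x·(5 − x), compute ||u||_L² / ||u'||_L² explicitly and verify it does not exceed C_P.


||u||_L² / ||u'||_L² = sqrt(10)/2 < C_P = 5/π.

u(x) = 1/4·x·(5 − x), so u'(x) = 5/4 - x/2.
u(x) = 1/4·x·(5 − x) vanishes at x = 0 and x = 5, so u ∈ H^1_0(0, 5). Differentiate via the product rule and integrate the resulting polynomials term by term.
  ∫_0^5 u² dx = ∫_0^5 (x^4/16 - 5*x^3/8 + 25*x^2/16) dx. Term by term:
    ∫_0^5 x^4/16 dx = 625/16;  ∫_0^5 -5*x^3/8 dx = -3125/32;  ∫_0^5 25*x^2/16 dx = 3125/48.
  Sum: 625/16 − 3125/32 + 3125/48 = 625/96.
  ∫_0^5 (u')² dx = ∫_0^5 (x^2/4 - 5*x/4 + 25/16) dx. Term by term:
    ∫_0^5 x^2/4 dx = 125/12;  ∫_0^5 -5*x/4 dx = -125/8;  ∫_0^5 25/16 dx = 125/16.
  Sum: 125/12 − 125/8 + 125/16 = 125/48.
∫_0^5 u² dx = 625/96, so ||u||_L² = 25*sqrt(6)/24.
∫_0^5 (u')² dx = 125/48, so ||u'||_L² = 5*sqrt(15)/12.
Ratio ||u||_L² / ||u'||_L² = sqrt(10)/2.
Sharp Poincaré constant on H^1_0(0, 5) is C_P = L/π = 5/π, achieved by sin(π/5·x).
A polynomial bump cannot attain the sharp Poincaré constant (only the first sine eigenfunction does), so the ratio is strictly less than C_P, consistent with ||u||_L² ≤ C_P ||u'||_L².


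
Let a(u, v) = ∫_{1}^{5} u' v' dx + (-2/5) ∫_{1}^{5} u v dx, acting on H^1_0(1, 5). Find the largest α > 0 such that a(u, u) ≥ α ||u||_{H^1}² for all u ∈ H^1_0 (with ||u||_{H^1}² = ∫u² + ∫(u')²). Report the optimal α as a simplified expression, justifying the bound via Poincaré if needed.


α = (-32/5 + π^2)/(π^2 + 16)

Coercivity of a(·,·) on H^1_0(1, 5) means a(u, u) ≥ α ||u||_{H^1}² for every u ∈ H^1_0.
The interval has length L = 4, and Poincaré/coercivity depend only on L. Here a(u, u) = ∫(u')² + (-2/5)·∫u².
Here c = -2/5 < 0 with |c| < (π/L)² = π^2/16, so coercivity still holds. The condition a(u,u) ≥ α||u||_{H^1}² reads (1−α)∫(u')² ≥ (α−c)∫u². Any admissible α is ≤ 1 (rapidly oscillating u have ∫u²/∫(u')² → 0), and α = 1 would force 0 ≥ (1−c)∫u², impossible since c < 1; so 1−α > 0. By the sharp Poincaré inequality on H^1_0 of an interval of length L, ∫(u')² ≥ (π/L)²∫u² with equality for the first sine mode sin(π(x−x₀)/L) (x₀ the left endpoint), so the inequality holds for all u iff (1−α)(π/L)² ≥ α − c, i.e. α ≤ ((π/L)² + c)/((π/L)² + 1) = (1 + c(L/π)²)/(1 + (L/π)²). (Direct route, valid since c ≤ 0: Poincaré gives c∫u² ≥ c(L/π)²∫(u')², so a(u,u) ≥ (1 + c(L/π)²)∫(u')², while ||u||_{H^1}² ≤ (1 + (L/π)²)∫(u')²; dividing yields the same α.) With (π/L)² = π^2/16 and c = -2/5, the largest admissible constant is α = ((π/L)² + c)/((π/L)² + 1).
Simplifying, α = (-32/5 + π^2)/(π^2 + 16).


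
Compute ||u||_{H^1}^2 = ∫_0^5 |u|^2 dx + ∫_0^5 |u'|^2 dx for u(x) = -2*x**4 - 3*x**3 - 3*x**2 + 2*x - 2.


||u||_{H^1}^2 = 369133015/126

The H^1 norm (squared) on an interval (0, L) is
  ||u||_{H^1}^2 = ∫_0^L u(x)^2 dx + ∫_0^L u'(x)^2 dx.
Compute u'(x) = -8*x**3 - 9*x**2 - 6*x + 2.
Then u(x)^2 = 4*x**8 + 12*x**7 + 21*x**6 + 10*x**5 + 5*x**4 + 16*x**2 - 8*x + 4 and u'(x)^2 = 64*x**6 + 144*x**5 + 177*x**4 + 76*x**3 - 24*x + 4.
Integrate each monomial from 0 to 5 using ∫_0^5 c·x^n dx = c·5^(n+1)/(n+1):
  ∫_0^5 u(x)^2 dx = ∫_0^5 (4*x^8 + 12*x^7 + 21*x^6 + 10*x^5 + 5*x^4 + 16*x^2 - 8*x + 4) dx. Term by term:
    ∫_0^5 4*x^8 dx = 7812500/9;  ∫_0^5 12*x^7 dx = 1171875/2;  ∫_0^5 21*x^6 dx = 234375;
    ∫_0^5 10*x^5 dx = 78125/3;  ∫_0^5 5*x^4 dx = 3125;  ∫_0^5 16*x^2 dx = 2000/3;
    ∫_0^5 -8*x dx = -100;  ∫_0^5 4 dx = 20.
  Sum: 7812500/9 + 1171875/2 + 234375 + 78125/3 + 3125 + 2000/3 − 100 + 20 = 30926185/18.
  ∫_0^5 u'(x)^2 dx = ∫_0^5 (64*x^6 + 144*x^5 + 177*x^4 + 76*x^3 - 24*x + 4) dx. Term by term:
    ∫_0^5 64*x^6 dx = 5000000/7;  ∫_0^5 144*x^5 dx = 375000;  ∫_0^5 177*x^4 dx = 110625;
    ∫_0^5 76*x^3 dx = 11875;  ∫_0^5 -24*x dx = -300;  ∫_0^5 4 dx = 20.
  Sum: 5000000/7 + 375000 + 110625 + 11875 − 300 + 20 = 8480540/7.
Adding: ||u||_{H^1}^2 = 30926185/18 + 8480540/7 = 369133015/126.


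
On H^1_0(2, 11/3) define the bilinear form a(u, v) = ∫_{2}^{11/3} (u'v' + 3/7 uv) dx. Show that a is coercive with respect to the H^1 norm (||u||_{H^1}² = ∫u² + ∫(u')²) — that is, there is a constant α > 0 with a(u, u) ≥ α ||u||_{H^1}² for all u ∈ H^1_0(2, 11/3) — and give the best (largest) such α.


α = 3*(25 + 21*π^2)/(7*(25 + 9*π^2))

Coercivity of a(·,·) on H^1_0(2, 11/3) means a(u, u) ≥ α ||u||_{H^1}² for every u ∈ H^1_0.
The interval has length L = 5/3, and Poincaré/coercivity depend only on L. Here a(u, u) = ∫(u')² + (3/7)·∫u².
Here 0 < c = 3/7 < 1. The condition a(u,u) ≥ α||u||_{H^1}² reads (1−α)∫(u')² ≥ (α−c)∫u². Any admissible α is ≤ 1 (rapidly oscillating u have ∫u²/∫(u')² → 0), and α = 1 would force 0 ≥ (1−c)∫u², impossible since c < 1; so 1−α > 0. By the sharp Poincaré inequality on H^1_0 of an interval of length L, ∫(u')² ≥ (π/L)²∫u² with equality for the first sine mode sin(π(x−x₀)/L) (x₀ the left endpoint), so the inequality holds for all u iff (1−α)(π/L)² ≥ α − c, i.e. α ≤ ((π/L)² + c)/((π/L)² + 1) = (1 + c(L/π)²)/(1 + (L/π)²). With (π/L)² = 9*π^2/25 and c = 3/7, the largest admissible constant is α = ((π/L)² + c)/((π/L)² + 1).
Simplifying, α = 3*(25 + 21*π^2)/(7*(25 + 9*π^2)).


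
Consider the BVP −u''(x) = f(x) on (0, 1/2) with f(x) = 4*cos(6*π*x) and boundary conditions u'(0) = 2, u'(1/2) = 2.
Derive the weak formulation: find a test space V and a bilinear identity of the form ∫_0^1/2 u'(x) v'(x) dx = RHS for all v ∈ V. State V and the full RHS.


V = H^1(0, 1/2) (v unrestricted at boundary; u is determined up to an additive constant); weak form: ∫_0^1/2 u'v' dx = ∫_0^1/2 (4*cos(6*π*x)) v dx + 2·v(1/2) − 2·v(0) for all v ∈ V.

Multiply both sides by a test function v and integrate from 0 to 1/2:
  ∫_0^1/2 −u''(x) v(x) dx = ∫_0^1/2 f(x) v(x) dx.
Integrate the LHS by parts once:
  ∫_0^1/2 −u'' v dx = −[u'(x) v(x)]_0^1/2 + ∫_0^1/2 u'(x) v'(x) dx.
Thus ∫_0^1/2 u'(x) v'(x) dx = ∫_0^1/2 f(x) v(x) dx + [u'(x) v(x)]_0^1/2.
Choose V so that boundary terms are either known or forced to vanish.
u has inhomogeneous Neumann u'(0) = 2, u'(1/2) = 2. [u' v]_0^1/2 = (2)·v(1/2) − (2)·v(0) = 2·v(1/2) − 2·v(0). Take V = H^1(0, 1/2); boundary term becomes part of RHS.
Weak formulation: find u (satisfying any essential BC) such that ∫_0^1/2 u'(x) v'(x) dx = ∫_0^1/2 f v dx + 2·v(1/2) − 2·v(0) for all v ∈ V (Neumann data are natural BCs: they enter the RHS as boundary terms).
Substituting f(x) = 4*cos(6*π*x), the right-hand side is ∫_0^1/2 (4*cos(6*π*x)) v dx + 2·v(1/2) − 2·v(0).
Compatibility check (pure Neumann): taking v ≡ 1 ∈ V gives 0 = ∫_0^1/2 f dx + (2) − (2), i.e. ∫_0^1/2 f dx must equal u'(0) − u'(1/2) = 0. Indeed ∫_0^1/2 (4*cos(6*π*x)) dx = 0, so the data are compatible. The solution is then unique only up to an additive constant (fix it e.g. by requiring ∫_0^1/2 u dx = 0).


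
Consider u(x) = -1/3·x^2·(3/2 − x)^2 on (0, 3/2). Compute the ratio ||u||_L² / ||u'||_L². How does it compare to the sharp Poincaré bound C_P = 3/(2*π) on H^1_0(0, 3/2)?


||u||_L² / ||u'||_L² = sqrt(3)/4 < C_P = 3/(2*π).

u(x) = -1/3·x^2·(3/2 − x)^2, so u'(x) = x*(-8*x^2 + 18*x - 9)/6.
u(x) = -1/3·x^2·(3/2 − x)^2 vanishes at x = 0 and x = 3/2, so u ∈ H^1_0(0, 3/2). Differentiate via the product rule and integrate the resulting polynomials term by term.
  ∫_0^3/2 u² dx = ∫_0^3/2 (x^8/9 - 2*x^7/3 + 3*x^6/2 - 3*x^5/2 + 9*x^4/16) dx. Term by term:
    ∫_0^3/2 x^8/9 dx = 243/512;  ∫_0^3/2 -2*x^7/3 dx = -2187/1024;  ∫_0^3/2 3*x^6/2 dx = 6561/1792;
    ∫_0^3/2 -3*x^5/2 dx = -729/256;  ∫_0^3/2 9*x^4/16 dx = 2187/2560.
  Sum: 243/512 − 2187/1024 + 6561/1792 − 729/256 + 2187/2560 = 243/35840.
  ∫_0^3/2 (u')² dx = ∫_0^3/2 (16*x^6/9 - 8*x^5 + 13*x^4 - 9*x^3 + 9*x^2/4) dx. Term by term:
    ∫_0^3/2 16*x^6/9 dx = 243/56;  ∫_0^3/2 -8*x^5 dx = -243/16;  ∫_0^3/2 13*x^4 dx = 3159/160;
    ∫_0^3/2 -9*x^3 dx = -729/64;  ∫_0^3/2 9*x^2/4 dx = 81/32.
  Sum: 243/56 − 243/16 + 3159/160 − 729/64 + 81/32 = 81/2240.
∫_0^3/2 u² dx = 243/35840, so ||u||_L² = 9*sqrt(105)/1120.
∫_0^3/2 (u')² dx = 81/2240, so ||u'||_L² = 9*sqrt(35)/280.
Ratio ||u||_L² / ||u'||_L² = sqrt(3)/4.
Sharp Poincaré constant on H^1_0(0, 3/2) is C_P = L/π = 3/(2*π), achieved by sin(2*π/3·x).
A polynomial bump cannot attain the sharp Poincaré constant (only the first sine eigenfunction does), so the ratio is strictly less than C_P, consistent with ||u||_L² ≤ C_P ||u'||_L².


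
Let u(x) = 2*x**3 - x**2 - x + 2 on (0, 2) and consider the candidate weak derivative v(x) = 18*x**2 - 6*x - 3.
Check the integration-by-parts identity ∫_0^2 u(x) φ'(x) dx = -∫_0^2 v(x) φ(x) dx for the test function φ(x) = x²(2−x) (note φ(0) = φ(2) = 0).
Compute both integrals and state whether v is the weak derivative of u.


LHS = -124/15, RHS = -124/5. No, v is not the weak derivative of u.

u(x) = 2*x**3 - x**2 - x + 2, classical derivative u'(x) = 6*x**2 - 2*x - 1.
φ(x) = x²(2−x), so φ'(x) = x*(4 - 3*x).
Note φ(0) = φ(2) = 0, so the boundary term u·φ vanishes.
LHS = ∫_0^2 u(x) φ'(x) dx = ∫_0^2 (-6*x^5 + 11*x^4 - x^3 - 10*x^2 + 8*x) dx. Term by term:
  ∫_0^2 -6*x^5 dx = -64;  ∫_0^2 11*x^4 dx = 352/5;  ∫_0^2 -x^3 dx = -4;
  ∫_0^2 -10*x^2 dx = -80/3;  ∫_0^2 8*x dx = 16.
Sum: -64 + 352/5 − 4 − 80/3 + 16 = -124/15.
So LHS = -124/15.
∫_0^2 v(x) φ(x) dx = ∫_0^2 (-18*x^5 + 42*x^4 - 9*x^3 - 6*x^2) dx. Term by term:
  ∫_0^2 -18*x^5 dx = -192;  ∫_0^2 42*x^4 dx = 1344/5;  ∫_0^2 -9*x^3 dx = -36;
  ∫_0^2 -6*x^2 dx = -16.
Sum: -192 + 1344/5 − 36 − 16 = 124/5.
So RHS = -∫_0^2 v(x) φ(x) dx = -124/5.
LHS − RHS = 248/15 ≠ 0, so the identity fails.
(For a valid weak derivative the identity must hold for EVERY test function, in particular this one. The failure shows v is NOT the weak derivative of u.)
Correct weak derivative would be u'(x) = 6*x**2 - 2*x - 1.


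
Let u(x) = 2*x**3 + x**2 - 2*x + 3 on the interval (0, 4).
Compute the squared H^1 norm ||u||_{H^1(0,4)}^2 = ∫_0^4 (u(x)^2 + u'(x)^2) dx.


||u||_{H^1}^2 = 2074676/105

The H^1 norm (squared) on an interval (0, L) is
  ||u||_{H^1}^2 = ∫_0^L u(x)^2 dx + ∫_0^L u'(x)^2 dx.
Compute u'(x) = 6*x**2 + 2*x - 2.
Then u(x)^2 = 4*x**6 + 4*x**5 - 7*x**4 + 8*x**3 + 10*x**2 - 12*x + 9 and u'(x)^2 = 36*x**4 + 24*x**3 - 20*x**2 - 8*x + 4.
Integrate each monomial from 0 to 4 using ∫_0^4 c·x^n dx = c·4^(n+1)/(n+1):
  ∫_0^4 u(x)^2 dx = ∫_0^4 (4*x^6 + 4*x^5 - 7*x^4 + 8*x^3 + 10*x^2 - 12*x + 9) dx. Term by term:
    ∫_0^4 4*x^6 dx = 65536/7;  ∫_0^4 4*x^5 dx = 8192/3;  ∫_0^4 -7*x^4 dx = -7168/5;
    ∫_0^4 8*x^3 dx = 512;  ∫_0^4 10*x^2 dx = 640/3;  ∫_0^4 -12*x dx = -96;
    ∫_0^4 9 dx = 36.
  Sum: 65536/7 + 8192/3 − 7168/5 + 512 + 640/3 − 96 + 36 = 396364/35.
  ∫_0^4 u'(x)^2 dx = ∫_0^4 (36*x^4 + 24*x^3 - 20*x^2 - 8*x + 4) dx. Term by term:
    ∫_0^4 36*x^4 dx = 36864/5;  ∫_0^4 24*x^3 dx = 1536;  ∫_0^4 -20*x^2 dx = -1280/3;
    ∫_0^4 -8*x dx = -64;  ∫_0^4 4 dx = 16.
  Sum: 36864/5 + 1536 − 1280/3 − 64 + 16 = 126512/15.
Adding: ||u||_{H^1}^2 = 396364/35 + 126512/15 = 2074676/105.


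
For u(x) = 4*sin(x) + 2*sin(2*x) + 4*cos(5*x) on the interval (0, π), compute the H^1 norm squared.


||u||_{H^1(0,π)}^2 = -1664/21 + 234*π

u'(x) = -20*sin(5*x) + 4*cos(x) + 4*cos(2*x).
Expand u² and (u')² and integrate term by term on (0, π), using: for integers n ≥ 1, ∫_0^π sin²(nx) dx = ∫_0^π cos²(nx) dx = π/2; for n ≠ n', ∫_0^π sin(nx)sin(n'x) dx = ∫_0^π cos(nx)cos(n'x) dx = 0; and by product-to-sum, ∫_0^π sin(nx)cos(n'x) dx = ½∫_0^π [sin((n+n')x) + sin((n−n')x)] dx, which is 0 when n+n' is even and 2n/(n²−n'²) when n+n' is odd (it need not vanish on (0, π)).
  u² squared terms: (2)²·∫sin(2x)² dx = 4·π/2 = 2*π;  (4)²·∫cos(5x)² dx = 16·π/2 = 8*π;  (4)²·∫sin(x)² dx = 16·π/2 = 8*π.
  u² cross terms: 2·(2)·(4)·∫sin(2x)·cos(5x) dx = 16·(-4/21) = -64/21;  2·(2)·(4)·∫sin(2x)·sin(x) dx = 16·(0) = 0;  2·(4)·(4)·∫cos(5x)·sin(x) dx = 32·(0) = 0.
  So ∫_0^π u² dx = 2*π + 8*π + 8*π − 64/21 + 0 + 0 = -64/21 + 18*π.
  (u')² squared terms: (-20)²·∫sin(5x)² dx = 400·π/2 = 200*π;  (4)²·∫cos(x)² dx = 16·π/2 = 8*π;  (4)²·∫cos(2x)² dx = 16·π/2 = 8*π.
  (u')² cross terms: 2·(-20)·(4)·∫sin(5x)·cos(x) dx = -160·(0) = 0;  2·(-20)·(4)·∫sin(5x)·cos(2x) dx = -160·(10/21) = -1600/21;  2·(4)·(4)·∫cos(x)·cos(2x) dx = 32·(0) = 0.
  So ∫_0^π (u')² dx = 200*π + 8*π + 8*π + 0 − 1600/21 + 0 = -1600/21 + 216*π.
||u||_{H^1}^2 = (-64/21 + 18*π) + (-1600/21 + 216*π) = -1664/21 + 234*π.


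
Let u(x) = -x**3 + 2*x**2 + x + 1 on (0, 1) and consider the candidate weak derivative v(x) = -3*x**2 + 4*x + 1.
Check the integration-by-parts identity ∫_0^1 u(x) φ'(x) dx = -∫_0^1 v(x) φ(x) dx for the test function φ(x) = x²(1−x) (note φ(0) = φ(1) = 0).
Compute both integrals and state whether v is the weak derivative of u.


LHS = -11/60, RHS = -11/60. Yes, v = u' weakly.

u(x) = -x**3 + 2*x**2 + x + 1, classical derivative u'(x) = -3*x**2 + 4*x + 1.
φ(x) = x²(1−x), so φ'(x) = x*(2 - 3*x).
Note φ(0) = φ(1) = 0, so the boundary term u·φ vanishes.
LHS = ∫_0^1 u(x) φ'(x) dx = ∫_0^1 (3*x^5 - 8*x^4 + x^3 - x^2 + 2*x) dx. Term by term:
  ∫_0^1 3*x^5 dx = 1/2;  ∫_0^1 -8*x^4 dx = -8/5;  ∫_0^1 x^3 dx = 1/4;
  ∫_0^1 -x^2 dx = -1/3;  ∫_0^1 2*x dx = 1.
Sum: 1/2 − 8/5 + 1/4 − 1/3 + 1 = -11/60.
So LHS = -11/60.
∫_0^1 v(x) φ(x) dx = ∫_0^1 (3*x^5 - 7*x^4 + 3*x^3 + x^2) dx. Term by term:
  ∫_0^1 3*x^5 dx = 1/2;  ∫_0^1 -7*x^4 dx = -7/5;  ∫_0^1 3*x^3 dx = 3/4;
  ∫_0^1 x^2 dx = 1/3.
Sum: 1/2 − 7/5 + 3/4 + 1/3 = 11/60.
So RHS = -∫_0^1 v(x) φ(x) dx = -11/60.
LHS = RHS, so the identity holds for this test φ.
Moreover u is smooth here and v(x) = u'(x) = -3*x**2 + 4*x + 1 pointwise, so the identity holds for every test function. Hence v is the weak derivative of u.


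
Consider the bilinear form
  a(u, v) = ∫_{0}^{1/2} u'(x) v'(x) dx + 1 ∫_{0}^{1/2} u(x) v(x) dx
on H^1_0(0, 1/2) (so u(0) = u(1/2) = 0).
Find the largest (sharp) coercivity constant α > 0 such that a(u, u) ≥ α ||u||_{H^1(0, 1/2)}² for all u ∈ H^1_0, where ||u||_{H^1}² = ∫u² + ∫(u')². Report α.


α = 1

Coercivity of a(·,·) on H^1_0(0, 1/2) means a(u, u) ≥ α ||u||_{H^1}² for every u ∈ H^1_0.
The interval has length L = 1/2, and Poincaré/coercivity depend only on L. Here a(u, u) = ∫(u')² + (1)·∫u².
Here c = 1 ≥ 1, so a(u,u) = ∫(u')² + c∫u² ≥ ∫(u')² + ∫u² = ||u||_{H^1}², i.e. α = 1 works. No larger α is possible: a(u,u) ≥ α||u||_{H^1}² means (1−α)∫(u')² ≥ (α−c)∫u², and for the modes u_n = sin(nπ(x−x₀)/L) (x₀ the left endpoint) one has ∫u_n²/∫(u_n')² = (L/(nπ))² → 0, so a(u_n,u_n)/||u_n||_{H^1}² → 1. Hence the optimal constant is α = 1.
Therefore α = 1.


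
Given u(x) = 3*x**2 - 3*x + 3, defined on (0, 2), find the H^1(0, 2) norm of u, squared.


||u||_{H^1}^2 = 408/5

The H^1 norm (squared) on an interval (0, L) is
  ||u||_{H^1}^2 = ∫_0^L u(x)^2 dx + ∫_0^L u'(x)^2 dx.
Compute u'(x) = 6*x - 3.
Then u(x)^2 = 9*x**4 - 18*x**3 + 27*x**2 - 18*x + 9 and u'(x)^2 = 36*x**2 - 36*x + 9.
Integrate each monomial from 0 to 2 using ∫_0^2 c·x^n dx = c·2^(n+1)/(n+1):
  ∫_0^2 u(x)^2 dx = ∫_0^2 (9*x^4 - 18*x^3 + 27*x^2 - 18*x + 9) dx. Term by term:
    ∫_0^2 9*x^4 dx = 288/5;  ∫_0^2 -18*x^3 dx = -72;  ∫_0^2 27*x^2 dx = 72;
    ∫_0^2 -18*x dx = -36;  ∫_0^2 9 dx = 18.
  Sum: 288/5 − 72 + 72 − 36 + 18 = 198/5.
  ∫_0^2 u'(x)^2 dx = ∫_0^2 (36*x^2 - 36*x + 9) dx. Term by term:
    ∫_0^2 36*x^2 dx = 96;  ∫_0^2 -36*x dx = -72;  ∫_0^2 9 dx = 18.
  Sum: 96 − 72 + 18 = 42.
Adding: ||u||_{H^1}^2 = 198/5 + 42 = 408/5.


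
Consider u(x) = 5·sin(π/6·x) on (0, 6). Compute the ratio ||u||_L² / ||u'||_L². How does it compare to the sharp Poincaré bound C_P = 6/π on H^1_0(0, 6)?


||u||_L² / ||u'||_L² = 6/π = C_P.

u(x) = 5·sin(π/6·x), so u'(x) = 5*π*cos(π*x/6)/6.
Writing u(x) = A·sin(kπx/L) with A = 5 and k = 1, use ∫_0^L sin²(kπx/L) dx = L/2 and ∫_0^L cos²(kπx/L) dx = L/2.
u² = 25·sin²(π/6·x) and (u')² = 25*π^2/36·cos²(π/6·x), and each of sin², cos² integrates to L/2 = 3 over (0, 6).
∫_0^6 u² dx = 75, so ||u||_L² = 5*sqrt(3).
∫_0^6 (u')² dx = 25*π^2/12, so ||u'||_L² = 5*sqrt(3)*π/6.
Ratio ||u||_L² / ||u'||_L² = 6/π.
Sharp Poincaré constant on H^1_0(0, 6) is C_P = L/π = 6/π, achieved by sin(π/6·x).
This is the k = 1 eigenfunction (up to amplitude), so the ratio equals the sharp Poincaré constant exactly.


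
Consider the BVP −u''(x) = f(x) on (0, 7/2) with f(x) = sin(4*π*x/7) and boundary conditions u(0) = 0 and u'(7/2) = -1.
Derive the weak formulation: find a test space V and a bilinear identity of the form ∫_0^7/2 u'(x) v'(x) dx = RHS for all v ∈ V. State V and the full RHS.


V = {v ∈ H^1(0, 7/2) : v(0) = 0} (test functions vanish at x = 0 where u is specified); weak form: ∫_0^7/2 u'v' dx = ∫_0^7/2 (sin(4*π*x/7)) v dx − v(7/2) for all v ∈ V.

Multiply both sides by a test function v and integrate from 0 to 7/2:
  ∫_0^7/2 −u''(x) v(x) dx = ∫_0^7/2 f(x) v(x) dx.
Integrate the LHS by parts once:
  ∫_0^7/2 −u'' v dx = −[u'(x) v(x)]_0^7/2 + ∫_0^7/2 u'(x) v'(x) dx.
Thus ∫_0^7/2 u'(x) v'(x) dx = ∫_0^7/2 f(x) v(x) dx + [u'(x) v(x)]_0^7/2.
Choose V so that boundary terms are either known or forced to vanish.
Mixed BC: u(0) = 0 (Dirichlet) and u'(7/2) = -1 (Neumann). Define V = {v ∈ H^1(0, 7/2) : v(0) = 0}. Then [u' v]_0^7/2 = u'(7/2)·v(7/2) − u'(0)·0 = − v(7/2).
Weak formulation: find u (satisfying any essential BC) such that ∫_0^7/2 u'(x) v'(x) dx = ∫_0^7/2 f v dx − v(7/2) for all v ∈ V (Dirichlet at 0 absorbed into V; Neumann datum at x = 7/2 contributes the boundary term).
Substituting f(x) = sin(4*π*x/7), the right-hand side is ∫_0^7/2 (sin(4*π*x/7)) v dx − v(7/2).
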